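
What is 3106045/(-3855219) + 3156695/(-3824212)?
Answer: -24047925102745/14743174762428 ≈ -1.6311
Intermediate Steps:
3106045/(-3855219) + 3156695/(-3824212) = 3106045*(-1/3855219) + 3156695*(-1/3824212) = -3106045/3855219 - 3156695/3824212 = -24047925102745/14743174762428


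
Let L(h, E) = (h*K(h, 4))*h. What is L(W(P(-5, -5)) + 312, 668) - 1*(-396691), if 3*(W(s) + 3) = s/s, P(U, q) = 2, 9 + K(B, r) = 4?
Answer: -735701/9 ≈ -81745.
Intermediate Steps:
K(B, r) = -5 (K(B, r) = -9 + 4 = -5)
W(s) = -8/3 (W(s) = -3 + (s/s)/3 = -3 + (1/3)*1 = -3 + 1/3 = -8/3)
L(h, E) = -5*h**2 (L(h, E) = (h*(-5))*h = (-5*h)*h = -5*h**2)
L(W(P(-5, -5)) + 312, 668) - 1*(-396691) = -5*(-8/3 + 312)**2 - 1*(-396691) = -5*(928/3)**2 + 396691 = -5*861184/9 + 396691 = -4305920/9 + 396691 = -735701/9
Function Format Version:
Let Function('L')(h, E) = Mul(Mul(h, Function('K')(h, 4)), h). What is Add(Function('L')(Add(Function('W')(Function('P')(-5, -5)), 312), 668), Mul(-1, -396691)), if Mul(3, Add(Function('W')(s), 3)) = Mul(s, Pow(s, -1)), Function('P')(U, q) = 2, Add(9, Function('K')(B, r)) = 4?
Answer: Rational(-735701, 9) ≈ -81745.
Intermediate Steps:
Function('K')(B, r) = -5 (Function('K')(B, r) = Add(-9, 4) = -5)
Function('W')(s) = Rational(-8, 3) (Function('W')(s) = Add(-3, Mul(Rational(1, 3), Mul(s, Pow(s, -1)))) = Add(-3, Mul(Rational(1, 3), 1)) = Add(-3, Rational(1, 3)) = Rational(-8, 3))
Function('L')(h, E) = Mul(-5, Pow(h, 2)) (Function('L')(h, E) = Mul(Mul(h, -5), h) = Mul(Mul(-5, h), h) = Mul(-5, Pow(h, 2)))
Add(Function('L')(Add(Function('W')(Function('P')(-5, -5)), 312), 668), Mul(-1, -396691)) = Add(Mul(-5, Pow(Add(Rational(-8, 3), 312), 2)), Mul(-1, -396691)) = Add(Mul(-5, Pow(Rational(928, 3), 2)), 396691) = Add(Mul(-5, Rational(861184, 9)), 396691) = Add(Rational(-4305920, 9), 396691) = Rational(-735701, 9)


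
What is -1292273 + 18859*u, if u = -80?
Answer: -2800993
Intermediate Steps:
-1292273 + 18859*u = -1292273 + 18859*(-80) = -1292273 - 1508720 = -2800993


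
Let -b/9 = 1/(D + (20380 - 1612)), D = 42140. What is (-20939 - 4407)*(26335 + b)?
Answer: -20327646243083/30454 ≈ -6.6749e+8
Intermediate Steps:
b = -9/60908 (b = -9/(42140 + (20380 - 1612)) = -9/(42140 + 18768) = -9/60908 ≈ -0.00014776)
(-20939 - 4407)*(26335 + b) = (-20939 - 4407)*(26335 - 9/60908) = -25346*1604012171/60908 = -20327646243083/30454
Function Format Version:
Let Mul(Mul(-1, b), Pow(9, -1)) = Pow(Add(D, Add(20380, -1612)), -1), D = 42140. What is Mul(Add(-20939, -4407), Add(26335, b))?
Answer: Rational(-20327646243083, 30454) ≈ -6.6749e+8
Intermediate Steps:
b = Rational(-9, 60908) (b = Mul(-9, Pow(Add(42140, Add(20380, -1612)), -1)) = Mul(-9, Pow(Add(42140, 18768), -1)) = Mul(-9, Pow(60908, -1)) = Mul(-9, Rational(1, 60908)) = Rational(-9, 60908) ≈ -0.00014776)
Mul(Add(-20939, -4407), Add(26335, b)) = Mul(Add(-20939, -4407), Add(26335, Rational(-9, 60908))) = Mul(-25346, Rational(1604012171, 60908)) = Rational(-20327646243083, 30454)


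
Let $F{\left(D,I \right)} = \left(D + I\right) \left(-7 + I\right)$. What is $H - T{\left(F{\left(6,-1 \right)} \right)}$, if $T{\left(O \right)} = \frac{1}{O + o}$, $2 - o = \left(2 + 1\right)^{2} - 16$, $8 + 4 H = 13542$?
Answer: $\frac{209779}{62} \approx 3383.5$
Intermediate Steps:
$H = \frac{6767}{2}$ ($H = -2 + \frac{1}{4} \cdot 13542 = -2 + \frac{6771}{2} = \frac{6767}{2} \approx 3383.5$)
$F{\left(D,I \right)} = \left(-7 + I\right) \left(D + I\right)$
$o = 9$ ($o = 2 - \left(\left(2 + 1\right)^{2} - 16\right) = 2 - \left(3^{2} - 16\right) = 2 - \left(9 - 16\right) = 2 - -7 = 2 + 7 = 9$)
$T{\left(O \right)} = \frac{1}{9 + O}$ ($T{\left(O \right)} = \frac{1}{O + 9} = \frac{1}{9 + O}$)
$H - T{\left(F{\left(6,-1 \right)} \right)} = \frac{6767}{2} - \frac{1}{9 + \left(\left(-1\right)^{2} - 42 - -7 + 6 \left(-1\right)\right)} = \frac{6767}{2} - \frac{1}{9 + \left(1 - 42 + 7 - 6\right)} = \frac{6767}{2} - \frac{1}{9 - 40} = \frac{6767}{2} - \frac{1}{-31} = \frac{6767}{2} - - \frac{1}{31} = \frac{6767}{2} + \frac{1}{31} = \frac{209779}{62}$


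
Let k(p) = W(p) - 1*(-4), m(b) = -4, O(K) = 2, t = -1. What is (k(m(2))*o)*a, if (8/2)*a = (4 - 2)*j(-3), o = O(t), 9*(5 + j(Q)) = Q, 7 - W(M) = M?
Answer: -80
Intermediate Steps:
W(M) = 7 - M
j(Q) = -5 + Q/9
o = 2
a = -8/3 (a = ((4 - 2)*(-5 + (⅑)*(-3)))/4 = (2*(-5 - ⅓))/4 = (2*(-16/3))/4 = (¼)*(-32/3) = -8/3 ≈ -2.6667)
k(p) = 11 - p (k(p) = (7 - p) - 1*(-4) = (7 - p) + 4 = 11 - p)
(k(m(2))*o)*a = ((11 - 1*(-4))*2)*(-8/3) = ((11 + 4)*2)*(-8/3) = (15*2)*(-8/3) = 30*(-8/3) = -80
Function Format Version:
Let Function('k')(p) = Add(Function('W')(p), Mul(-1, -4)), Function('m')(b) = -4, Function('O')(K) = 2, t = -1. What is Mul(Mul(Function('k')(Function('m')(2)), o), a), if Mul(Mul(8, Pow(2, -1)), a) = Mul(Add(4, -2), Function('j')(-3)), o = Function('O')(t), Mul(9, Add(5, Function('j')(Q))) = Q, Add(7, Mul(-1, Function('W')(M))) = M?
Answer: -80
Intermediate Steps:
Function('W')(M) = Add(7, Mul(-1, M))
Function('j')(Q) = Add(-5, Mul(Rational(1, 9), Q))
o = 2
a = Rational(-8, 3) (a = Mul(Rational(1, 4), Mul(Add(4, -2), Add(-5, Mul(Rational(1, 9), -3)))) = Mul(Rational(1, 4), Mul(2, Add(-5, Rational(-1, 3)))) = Mul(Rational(1, 4), Mul(2, Rational(-16, 3))) = Mul(Rational(1, 4), Rational(-32, 3)) = Rational(-8, 3) ≈ -2.6667)
Function('k')(p) = Add(11, Mul(-1, p)) (Function('k')(p) = Add(Add(7, Mul(-1, p)), Mul(-1, -4)) = Add(Add(7, Mul(-1, p)), 4) = Add(11, Mul(-1, p)))
Mul(Mul(Function('k')(Function('m')(2)), o), a) = Mul(Mul(Add(11, Mul(-1, -4)), 2), Rational(-8, 3)) = Mul(Mul(Add(11, 4), 2), Rational(-8, 3)) = Mul(Mul(15, 2), Rational(-8, 3)) = Mul(30, Rational(-8, 3)) = -80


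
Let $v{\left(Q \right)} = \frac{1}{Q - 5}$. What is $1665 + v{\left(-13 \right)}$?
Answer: $\frac{29969}{18} \approx 1664.9$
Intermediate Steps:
$v{\left(Q \right)} = \frac{1}{-5 + Q}$
$1665 + v{\left(-13 \right)} = 1665 + \frac{1}{-5 - 13} = 1665 + \frac{1}{-18} = 1665 - \frac{1}{18} = \frac{29969}{18}$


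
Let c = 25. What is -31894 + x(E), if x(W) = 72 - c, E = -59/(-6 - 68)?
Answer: -31847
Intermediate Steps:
E = 59/74 (E = -59/(-74) = -59*(-1/74) = 59/74 ≈ 0.79730)
x(W) = 47 (x(W) = 72 - 1*25 = 72 - 25 = 47)
-31894 + x(E) = -31894 + 47 = -31847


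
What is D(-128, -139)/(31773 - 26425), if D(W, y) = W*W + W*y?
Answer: 8544/1337 ≈ 6.3904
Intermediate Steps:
D(W, y) = W² + W*y
D(-128, -139)/(31773 - 26425) = (-128*(-128 - 139))/(31773 - 26425) = -128*(-267)/5348 = 34176*(1/5348) = 8544/1337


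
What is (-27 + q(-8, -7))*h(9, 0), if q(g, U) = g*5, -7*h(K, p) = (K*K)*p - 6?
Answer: -402/7 ≈ -57.429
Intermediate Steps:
h(K, p) = 6/7 - p*K²/7 (h(K, p) = -((K*K)*p - 6)/7 = -(K²*p - 6)/7 = -(p*K² - 6)/7 = -(-6 + p*K²)/7 = 6/7 - p*K²/7)
q(g, U) = 5*g
(-27 + q(-8, -7))*h(9, 0) = (-27 + 5*(-8))*(6/7 - ⅐*0*9²) = (-27 - 40)*(6/7 - ⅐*0*81) = -67*(6/7 + 0) = -67*6/7 = -402/7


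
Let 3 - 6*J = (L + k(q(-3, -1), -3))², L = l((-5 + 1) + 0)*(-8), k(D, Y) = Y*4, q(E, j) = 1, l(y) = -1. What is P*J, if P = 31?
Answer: -403/6 ≈ -67.167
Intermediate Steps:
k(D, Y) = 4*Y
L = 8 (L = -1*(-8) = 8)
J = -13/6 (J = ½ - (8 + 4*(-3))²/6 = ½ - (8 - 12)²/6 = ½ - ⅙*(-4)² = ½ - ⅙*16 = ½ - 8/3 = -13/6 ≈ -2.1667)
P*J = 31*(-13/6) = -403/6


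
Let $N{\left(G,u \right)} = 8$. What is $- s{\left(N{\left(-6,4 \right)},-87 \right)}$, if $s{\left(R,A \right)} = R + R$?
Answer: $-16$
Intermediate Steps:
$s{\left(R,A \right)} = 2 R$
$- s{\left(N{\left(-6,4 \right)},-87 \right)} = - 2 \cdot 8 = \left(-1\right) 16 = -16$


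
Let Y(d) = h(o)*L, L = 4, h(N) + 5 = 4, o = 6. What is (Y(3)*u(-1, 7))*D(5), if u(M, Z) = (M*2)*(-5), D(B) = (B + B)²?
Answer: -4000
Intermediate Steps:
h(N) = -1 (h(N) = -5 + 4 = -1)
Y(d) = -4 (Y(d) = -1*4 = -4)
D(B) = 4*B² (D(B) = (2*B)² = 4*B²)
u(M, Z) = -10*M (u(M, Z) = (2*M)*(-5) = -10*M)
(Y(3)*u(-1, 7))*D(5) = (-(-40)*(-1))*(4*5²) = (-4*10)*(4*25) = -40*100 = -4000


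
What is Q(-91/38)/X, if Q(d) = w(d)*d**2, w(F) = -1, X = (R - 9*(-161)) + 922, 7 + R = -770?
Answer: -8281/2301736 ≈ -0.0035977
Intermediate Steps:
R = -777 (R = -7 - 770 = -777)
X = 1594 (X = (-777 - 9*(-161)) + 922 = (-777 + 1449) + 922 = 672 + 922 = 1594)
Q(d) = -d**2
Q(-91/38)/X = -(-91/38)**2/1594 = -(-91*1/38)**2*(1/1594) = -(-91/38)**2*(1/1594) = -1*8281/1444*(1/1594) = -8281/1444*1/1594 = -8281/2301736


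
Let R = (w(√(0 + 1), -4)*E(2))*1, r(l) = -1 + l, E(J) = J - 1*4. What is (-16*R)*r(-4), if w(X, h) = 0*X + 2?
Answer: -320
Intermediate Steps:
E(J) = -4 + J (E(J) = J - 4 = -4 + J)
w(X, h) = 2 (w(X, h) = 0 + 2 = 2)
R = -4 (R = (2*(-4 + 2))*1 = (2*(-2))*1 = -4*1 = -4)
(-16*R)*r(-4) = (-16*(-4))*(-1 - 4) = 64*(-5) = -320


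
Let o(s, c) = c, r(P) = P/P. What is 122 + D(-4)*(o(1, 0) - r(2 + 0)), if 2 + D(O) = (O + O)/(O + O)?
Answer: 123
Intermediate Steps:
r(P) = 1
D(O) = -1 (D(O) = -2 + (O + O)/(O + O) = -2 + (2*O)/((2*O)) = -2 + (2*O)*(1/(2*O)) = -2 + 1 = -1)
122 + D(-4)*(o(1, 0) - r(2 + 0)) = 122 - (0 - 1*1) = 122 - (0 - 1) = 122 - 1*(-1) = 122 + 1 = 123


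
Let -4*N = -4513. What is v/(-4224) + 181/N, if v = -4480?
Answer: 181847/148929 ≈ 1.2210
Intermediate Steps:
N = 4513/4 (N = -1/4*(-4513) = 4513/4 ≈ 1128.3)
v/(-4224) + 181/N = -4480/(-4224) + 181/(4513/4) = -4480*(-1/4224) + 181*(4/4513) = 35/33 + 724/4513 = 181847/148929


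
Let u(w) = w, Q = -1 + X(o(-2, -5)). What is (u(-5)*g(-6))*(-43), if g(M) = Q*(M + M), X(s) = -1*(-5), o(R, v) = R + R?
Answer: -10320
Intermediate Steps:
o(R, v) = 2*R
X(s) = 5
Q = 4 (Q = -1 + 5 = 4)
g(M) = 8*M (g(M) = 4*(M + M) = 4*(2*M) = 8*M)
(u(-5)*g(-6))*(-43) = -40*(-6)*(-43) = -5*(-48)*(-43) = 240*(-43) = -10320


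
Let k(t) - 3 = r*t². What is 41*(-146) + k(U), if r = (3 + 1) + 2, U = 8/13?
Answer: -1010743/169 ≈ -5980.7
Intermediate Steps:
U = 8/13 (U = 8*(1/13) = 8/13 ≈ 0.61539)
r = 6 (r = 4 + 2 = 6)
k(t) = 3 + 6*t²
41*(-146) + k(U) = 41*(-146) + (3 + 6*(8/13)²) = -5986 + (3 + 6*(64/169)) = -5986 + (3 + 384/169) = -5986 + 891/169 = -1010743/169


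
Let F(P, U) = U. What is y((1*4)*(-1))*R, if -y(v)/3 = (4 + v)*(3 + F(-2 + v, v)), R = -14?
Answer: 0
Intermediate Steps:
y(v) = -3*(3 + v)*(4 + v) (y(v) = -3*(4 + v)*(3 + v) = -3*(3 + v)*(4 + v))
y((1*4)*(-1))*R = (-36 - 21*1*4*(-1) - 3*((1*4)*(-1))**2)*(-14) = (-36 - 84*(-1) - 3*(4*(-1))**2)*(-14) = (-36 - 21*(-4) - 3*(-4)**2)*(-14) = (-36 + 84 - 3*16)*(-14) = (-36 + 84 - 48)*(-14) = 0*(-14) = 0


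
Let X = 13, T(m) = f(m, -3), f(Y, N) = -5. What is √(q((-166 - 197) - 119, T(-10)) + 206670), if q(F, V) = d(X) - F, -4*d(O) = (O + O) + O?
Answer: √828569/2 ≈ 455.13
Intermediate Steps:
T(m) = -5
d(O) = -3*O/4 (d(O) = -((O + O) + O)/4 = -(2*O + O)/4 = -3*O/4)
q(F, V) = -39/4 - F (q(F, V) = -¾*13 - F = -39/4 - F)
√(q((-166 - 197) - 119, T(-10)) + 206670) = √((-39/4 - ((-166 - 197) - 119)) + 206670) = √((-39/4 - (-363 - 119)) + 206670) = √((-39/4 - 1*(-482)) + 206670) = √((-39/4 + 482) + 206670) = √(1889/4 + 206670) = √(828569/4) = √828569/2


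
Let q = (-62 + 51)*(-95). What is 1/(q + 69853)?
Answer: 1/70898 ≈ 1.4105e-5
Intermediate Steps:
q = 1045 (q = -11*(-95) = 1045)
1/(q + 69853) = 1/(1045 + 69853) = 1/70898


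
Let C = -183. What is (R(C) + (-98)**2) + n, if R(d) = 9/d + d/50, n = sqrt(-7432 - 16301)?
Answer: 29280887/3050 + 9*I*sqrt(293) ≈ 9600.3 + 154.06*I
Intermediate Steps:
n = 9*I*sqrt(293) (n = sqrt(-23733) = 9*I*sqrt(293) ≈ 154.06*I)
R(d) = 9/d + d/50 (R(d) = 9/d + d*(1/50) = 9/d + d/50)
(R(C) + (-98)**2) + n = ((9/(-183) + (1/50)*(-183)) + (-98)**2) + 9*I*sqrt(293) = ((9*(-1/183) - 183/50) + 9604) + 9*I*sqrt(293) = ((-3/61 - 183/50) + 9604) + 9*I*sqrt(293) = (-11313/3050 + 9604) + 9*I*sqrt(293) = 29280887/3050 + 9*I*sqrt(293)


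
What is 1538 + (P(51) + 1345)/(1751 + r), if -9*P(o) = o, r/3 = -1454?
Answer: 1720448/1119 ≈ 1537.5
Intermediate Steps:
r = -4362 (r = 3*(-1454) = -4362)
P(o) = -o/9
1538 + (P(51) + 1345)/(1751 + r) = 1538 + (-⅑*51 + 1345)/(1751 - 4362) = 1538 + (-17/3 + 1345)/(-2611) = 1538 + (4018/3)*(-1/2611) = 1538 - 574/1119 = 1720448/1119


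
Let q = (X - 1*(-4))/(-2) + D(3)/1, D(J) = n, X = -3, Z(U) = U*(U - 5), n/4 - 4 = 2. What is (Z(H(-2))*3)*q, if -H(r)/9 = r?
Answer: 16497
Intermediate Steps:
H(r) = -9*r
n = 24 (n = 16 + 4*2 = 16 + 8 = 24)
Z(U) = U*(-5 + U)
D(J) = 24
q = 47/2 (q = (-3 - 1*(-4))/(-2) + 24/1 = (-3 + 4)*(-½) + 24*1 = 1*(-½) + 24 = -½ + 24 = 47/2 ≈ 23.500)
(Z(H(-2))*3)*q = (((-9*(-2))*(-5 - 9*(-2)))*3)*(47/2) = ((18*(-5 + 18))*3)*(47/2) = ((18*13)*3)*(47/2) = (234*3)*(47/2) = 702*(47/2) = 16497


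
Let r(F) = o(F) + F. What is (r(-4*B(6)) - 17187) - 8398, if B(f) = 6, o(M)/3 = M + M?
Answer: -25753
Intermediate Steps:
o(M) = 6*M (o(M) = 3*(M + M) = 3*(2*M) = 6*M)
r(F) = 7*F (r(F) = 6*F + F = 7*F)
(r(-4*B(6)) - 17187) - 8398 = (7*(-4*6) - 17187) - 8398 = (7*(-24) - 17187) - 8398 = (-168 - 17187) - 8398 = -17355 - 8398 = -25753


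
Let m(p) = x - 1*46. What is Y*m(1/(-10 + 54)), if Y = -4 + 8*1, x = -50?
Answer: -384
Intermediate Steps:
Y = 4 (Y = -4 + 8 = 4)
m(p) = -96 (m(p) = -50 - 1*46 = -50 - 46 = -96)
Y*m(1/(-10 + 54)) = 4*(-96) = -384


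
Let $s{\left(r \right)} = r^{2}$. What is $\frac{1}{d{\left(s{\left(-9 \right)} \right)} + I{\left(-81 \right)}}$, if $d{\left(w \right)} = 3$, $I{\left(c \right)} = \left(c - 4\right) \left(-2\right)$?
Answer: $\frac{1}{173} \approx 0.0057803$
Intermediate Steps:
$I{\left(c \right)} = 8 - 2 c$ ($I{\left(c \right)} = \left(-4 + c\right) \left(-2\right) = 8 - 2 c$)
$\frac{1}{d{\left(s{\left(-9 \right)} \right)} + I{\left(-81 \right)}} = \frac{1}{3 + \left(8 - -162\right)} = \frac{1}{3 + \left(8 + 162\right)} = \frac{1}{3 + 170} = \frac{1}{173}$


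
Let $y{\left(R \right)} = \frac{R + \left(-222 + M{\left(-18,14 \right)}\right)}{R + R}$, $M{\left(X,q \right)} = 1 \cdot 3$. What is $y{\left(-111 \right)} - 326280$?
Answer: $- \frac{12072305}{37} \approx -3.2628 \cdot 10^{5}$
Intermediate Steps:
$M{\left(X,q \right)} = 3$
$y{\left(R \right)} = \frac{-219 + R}{2 R}$ ($y{\left(R \right)} = \frac{R + \left(-222 + 3\right)}{R + R} = \frac{R - 219}{2 R} = \left(-219 + R\right) \frac{1}{2 R} = \frac{-219 + R}{2 R}$)
$y{\left(-111 \right)} - 326280 = \frac{-219 - 111}{2 \left(-111\right)} - 326280 = \frac{1}{2} \left(- \frac{1}{111}\right) \left(-330\right) - 326280 = \frac{55}{37} - 326280 = - \frac{12072305}{37}$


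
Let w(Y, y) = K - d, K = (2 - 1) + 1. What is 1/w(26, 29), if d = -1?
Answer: ⅓ ≈ 0.33333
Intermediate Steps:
K = 2 (K = 1 + 1 = 2)
w(Y, y) = 3 (w(Y, y) = 2 - 1*(-1) = 2 + 1 = 3)
1/w(26, 29) = 1/3 = ⅓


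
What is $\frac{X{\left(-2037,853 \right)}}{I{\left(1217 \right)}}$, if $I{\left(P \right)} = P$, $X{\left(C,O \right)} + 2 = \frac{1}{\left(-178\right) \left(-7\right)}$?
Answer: $- \frac{2491}{1516382} \approx -0.0016427$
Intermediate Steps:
$X{\left(C,O \right)} = - \frac{2491}{1246}$ ($X{\left(C,O \right)} = -2 + \frac{1}{\left(-178\right) \left(-7\right)} = -2 + \frac{1}{1246} = - \frac{2491}{1246}$)
$\frac{X{\left(-2037,853 \right)}}{I{\left(1217 \right)}} = - \frac{2491}{1246 \cdot 1217} = \left(- \frac{2491}{1246}\right) \frac{1}{1217} = - \frac{2491}{1516382}$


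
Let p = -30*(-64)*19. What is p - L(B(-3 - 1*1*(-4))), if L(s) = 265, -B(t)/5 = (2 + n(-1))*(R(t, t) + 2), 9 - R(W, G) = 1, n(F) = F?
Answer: 36215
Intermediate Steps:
R(W, G) = 8 (R(W, G) = 9 - 1*1 = 9 - 1 = 8)
B(t) = -50 (B(t) = -5*(2 - 1)*(8 + 2) = -5*10 = -50)
p = 36480 (p = 1920*19 = 36480)
p - L(B(-3 - 1*1*(-4))) = 36480 - 1*265 = 36480 - 265 = 36215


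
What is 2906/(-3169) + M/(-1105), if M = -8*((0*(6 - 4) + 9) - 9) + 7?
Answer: -3233313/3501745 ≈ -0.92334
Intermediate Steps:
M = 7 (M = -8*((0*2 + 9) - 9) + 7 = -8*((0 + 9) - 9) + 7 = -8*(9 - 9) + 7 = -8*0 + 7 = 0 + 7 = 7)
2906/(-3169) + M/(-1105) = 2906/(-3169) + 7/(-1105) = 2906*(-1/3169) + 7*(-1/1105) = -2906/3169 - 7/1105 = -3233313/3501745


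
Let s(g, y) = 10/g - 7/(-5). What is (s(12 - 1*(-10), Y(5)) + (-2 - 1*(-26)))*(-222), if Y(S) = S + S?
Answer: -315684/55 ≈ -5739.7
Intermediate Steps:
Y(S) = 2*S
s(g, y) = 7/5 + 10/g (s(g, y) = 10/g - 7*(-1/5) = 10/g + 7/5 = 7/5 + 10/g)
(s(12 - 1*(-10), Y(5)) + (-2 - 1*(-26)))*(-222) = ((7/5 + 10/(12 - 1*(-10))) + (-2 - 1*(-26)))*(-222) = ((7/5 + 10/(12 + 10)) + (-2 + 26))*(-222) = ((7/5 + 10/22) + 24)*(-222) = ((7/5 + 10*(1/22)) + 24)*(-222) = ((7/5 + 5/11) + 24)*(-222) = (102/55 + 24)*(-222) = (1422/55)*(-222) = -315684/55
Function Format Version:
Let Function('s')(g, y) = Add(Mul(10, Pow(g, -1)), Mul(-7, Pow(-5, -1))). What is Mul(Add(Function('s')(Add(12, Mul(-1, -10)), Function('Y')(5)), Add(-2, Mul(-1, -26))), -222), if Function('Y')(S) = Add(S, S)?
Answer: Rational(-315684, 55) ≈ -5739.7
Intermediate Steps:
Function('Y')(S) = Mul(2, S)
Function('s')(g, y) = Add(Rational(7, 5), Mul(10, Pow(g, -1))) (Function('s')(g, y) = Add(Mul(10, Pow(g, -1)), Mul(-7, Rational(-1, 5))) = Add(Mul(10, Pow(g, -1)), Rational(7, 5)) = Add(Rational(7, 5), Mul(10, Pow(g, -1))))
Mul(Add(Function('s')(Add(12, Mul(-1, -10)), Function('Y')(5)), Add(-2, Mul(-1, -26))), -222) = Mul(Add(Add(Rational(7, 5), Mul(10, Pow(Add(12, Mul(-1, -10)), -1))), Add(-2, Mul(-1, -26))), -222) = Mul(Add(Add(Rational(7, 5), Mul(10, Pow(Add(12, 10), -1))), Add(-2, 26)), -222) = Mul(Add(Add(Rational(7, 5), Mul(10, Pow(22, -1))), 24), -222) = Mul(Add(Add(Rational(7, 5), Mul(10, Rational(1, 22))), 24), -222) = Mul(Add(Add(Rational(7, 5), Rational(5, 11)), 24), -222) = Mul(Add(Rational(102, 55), 24), -222) = Mul(Rational(1422, 55), -222) = Rational(-315684, 55)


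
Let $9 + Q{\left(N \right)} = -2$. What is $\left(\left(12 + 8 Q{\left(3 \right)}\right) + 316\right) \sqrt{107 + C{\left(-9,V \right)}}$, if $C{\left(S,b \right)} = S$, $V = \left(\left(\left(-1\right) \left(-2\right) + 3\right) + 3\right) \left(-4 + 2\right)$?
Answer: $1680 \sqrt{2} \approx 2375.9$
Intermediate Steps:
$Q{\left(N \right)} = -11$ ($Q{\left(N \right)} = -9 - 2 = -11$)
$V = -16$ ($V = \left(\left(2 + 3\right) + 3\right) \left(-2\right) = \left(5 + 3\right) \left(-2\right) = 8 \left(-2\right) = -16$)
$\left(\left(12 + 8 Q{\left(3 \right)}\right) + 316\right) \sqrt{107 + C{\left(-9,V \right)}} = \left(\left(12 + 8 \left(-11\right)\right) + 316\right) \sqrt{107 - 9} = \left(\left(12 - 88\right) + 316\right) \sqrt{98} = \left(-76 + 316\right) 7 \sqrt{2} = 240 \cdot 7 \sqrt{2} = 1680 \sqrt{2}$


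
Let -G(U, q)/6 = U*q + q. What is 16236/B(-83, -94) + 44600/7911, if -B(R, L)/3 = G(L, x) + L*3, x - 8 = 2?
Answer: 32246078/6985413 ≈ 4.6162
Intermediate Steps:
x = 10 (x = 8 + 2 = 10)
G(U, q) = -6*q - 6*U*q (G(U, q) = -6*(U*q + q) = -6*(q + U*q) = -6*q - 6*U*q)
B(R, L) = 180 + 171*L (B(R, L) = -3*(-6*10*(1 + L) + L*3) = -3*((-60 - 60*L) + 3*L) = -3*(-60 - 57*L) = 180 + 171*L)
16236/B(-83, -94) + 44600/7911 = 16236/(180 + 171*(-94)) + 44600/7911 = 16236/(180 - 16074) + 44600*(1/7911) = 16236/(-15894) + 44600/7911 = 16236*(-1/15894) + 44600/7911 = -902/883 + 44600/7911 = 32246078/6985413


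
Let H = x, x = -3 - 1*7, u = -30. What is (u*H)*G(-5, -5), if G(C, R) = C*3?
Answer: -4500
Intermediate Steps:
G(C, R) = 3*C
x = -10 (x = -3 - 7 = -10)
H = -10
(u*H)*G(-5, -5) = (-30*(-10))*(3*(-5)) = 300*(-15) = -4500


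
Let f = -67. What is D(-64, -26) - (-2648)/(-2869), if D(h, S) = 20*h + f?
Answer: -3867191/2869 ≈ -1347.9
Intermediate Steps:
D(h, S) = -67 + 20*h (D(h, S) = 20*h - 67 = -67 + 20*h)
D(-64, -26) - (-2648)/(-2869) = (-67 + 20*(-64)) - (-2648)/(-2869) = (-67 - 1280) - (-2648)*(-1)/2869 = -1347 - 1*2648/2869 = -1347 - 2648/2869 = -3867191/2869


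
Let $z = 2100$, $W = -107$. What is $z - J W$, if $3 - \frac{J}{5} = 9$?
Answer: $-1110$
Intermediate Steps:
$J = -30$ ($J = 15 - 45 = -30$)
$z - J W = 2100 - \left(-30\right) \left(-107\right) = 2100 - 3210 = -1110$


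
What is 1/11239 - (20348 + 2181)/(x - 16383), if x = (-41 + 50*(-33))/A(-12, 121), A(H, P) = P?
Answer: 2356892245/1715273702 ≈ 1.3741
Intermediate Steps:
x = -1691/121 (x = (-41 + 50*(-33))/121 = (-41 - 1650)*(1/121) = -1691*1/121 = -1691/121 ≈ -13.975)
1/11239 - (20348 + 2181)/(x - 16383) = 1/11239 - (20348 + 2181)/(-1691/121 - 16383) = 1/11239 - 22529/(-1984034/121) = 1/11239 - 22529*(-121)/1984034 = 1/11239 - 1*(-209693/152618) = 1/11239 + 209693/152618 = 2356892245/1715273702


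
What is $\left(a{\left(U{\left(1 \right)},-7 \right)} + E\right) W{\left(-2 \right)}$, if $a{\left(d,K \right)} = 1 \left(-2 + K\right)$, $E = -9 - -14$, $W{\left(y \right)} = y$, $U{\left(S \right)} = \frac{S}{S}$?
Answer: $8$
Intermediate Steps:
$U{\left(S \right)} = 1$
$E = 5$ ($E = -9 + 14 = 5$)
$a{\left(d,K \right)} = -2 + K$
$\left(a{\left(U{\left(1 \right)},-7 \right)} + E\right) W{\left(-2 \right)} = \left(\left(-2 - 7\right) + 5\right) \left(-2\right) = \left(-9 + 5\right) \left(-2\right) = \left(-4\right) \left(-2\right) = 8$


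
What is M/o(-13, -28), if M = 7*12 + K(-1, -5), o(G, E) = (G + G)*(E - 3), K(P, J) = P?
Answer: 83/806 ≈ 0.10298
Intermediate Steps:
o(G, E) = 2*G*(-3 + E) (o(G, E) = (2*G)*(-3 + E) = 2*G*(-3 + E))
M = 83 (M = 7*12 - 1 = 84 - 1 = 83)
M/o(-13, -28) = 83/((2*(-13)*(-3 - 28))) = 83/((2*(-13)*(-31))) = 83/806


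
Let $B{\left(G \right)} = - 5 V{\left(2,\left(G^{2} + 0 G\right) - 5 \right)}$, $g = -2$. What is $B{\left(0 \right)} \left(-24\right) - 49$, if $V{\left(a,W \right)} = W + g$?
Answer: $-889$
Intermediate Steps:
$V{\left(a,W \right)} = -2 + W$ ($V{\left(a,W \right)} = W - 2 = -2 + W$)
$B{\left(G \right)} = 35 - 5 G^{2}$ ($B{\left(G \right)} = - 5 \left(-2 + \left(\left(G^{2} + 0 G\right) - 5\right)\right) = - 5 \left(-2 + \left(\left(G^{2} + 0\right) - 5\right)\right) = - 5 \left(-2 + \left(G^{2} - 5\right)\right) = - 5 \left(-2 + \left(-5 + G^{2}\right)\right) = - 5 \left(-7 + G^{2}\right) = 35 - 5 G^{2}$)
$B{\left(0 \right)} \left(-24\right) - 49 = \left(35 - 5 \cdot 0^{2}\right) \left(-24\right) - 49 = \left(35 - 0\right) \left(-24\right) - 49 = \left(35 + 0\right) \left(-24\right) - 49 = 35 \left(-24\right) - 49 = -840 - 49 = -889$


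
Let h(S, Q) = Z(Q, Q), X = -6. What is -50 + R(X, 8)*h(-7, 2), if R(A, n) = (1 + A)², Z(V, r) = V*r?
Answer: 50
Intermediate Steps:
h(S, Q) = Q² (h(S, Q) = Q*Q = Q²)
-50 + R(X, 8)*h(-7, 2) = -50 + (1 - 6)²*2² = -50 + (-5)²*4 = -50 + 25*4 = -50 + 100 = 50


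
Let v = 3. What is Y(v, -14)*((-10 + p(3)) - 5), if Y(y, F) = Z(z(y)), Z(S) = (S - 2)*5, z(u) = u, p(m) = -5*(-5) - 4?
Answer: 30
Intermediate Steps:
p(m) = 21 (p(m) = 25 - 4 = 21)
Z(S) = -10 + 5*S (Z(S) = (-2 + S)*5 = -10 + 5*S)
Y(y, F) = -10 + 5*y
Y(v, -14)*((-10 + p(3)) - 5) = (-10 + 5*3)*((-10 + 21) - 5) = (-10 + 15)*(11 - 5) = 5*6 = 30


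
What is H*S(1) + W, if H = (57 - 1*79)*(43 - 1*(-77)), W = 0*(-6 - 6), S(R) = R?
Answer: -2640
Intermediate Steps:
W = 0 (W = 0*(-12) = 0)
H = -2640 (H = (57 - 79)*(43 + 77) = -22*120 = -2640)
H*S(1) + W = -2640*1 + 0 = -2640 + 0 = -2640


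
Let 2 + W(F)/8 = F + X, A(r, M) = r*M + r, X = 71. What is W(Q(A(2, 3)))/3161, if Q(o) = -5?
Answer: 512/3161 ≈ 0.16197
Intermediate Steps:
A(r, M) = r + M*r (A(r, M) = M*r + r = r + M*r)
W(F) = 552 + 8*F (W(F) = -16 + 8*(F + 71) = -16 + 8*(71 + F) = -16 + (568 + 8*F) = 552 + 8*F)
W(Q(A(2, 3)))/3161 = (552 + 8*(-5))/3161 = (552 - 40)*(1/3161) = 512*(1/3161) = 512/3161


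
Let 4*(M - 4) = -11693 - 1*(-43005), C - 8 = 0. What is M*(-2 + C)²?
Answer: 281952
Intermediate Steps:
C = 8 (C = 8 + 0 = 8)
M = 7832 (M = 4 + (-11693 - 1*(-43005))/4 = 4 + (-11693 + 43005)/4 = 4 + (¼)*31312 = 4 + 7828 = 7832)
M*(-2 + C)² = 7832*(-2 + 8)² = 7832*6² = 7832*36 = 281952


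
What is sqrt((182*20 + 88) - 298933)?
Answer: I*sqrt(295205) ≈ 543.33*I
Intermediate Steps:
sqrt((182*20 + 88) - 298933) = sqrt((3640 + 88) - 298933) = sqrt(3728 - 298933) = sqrt(-295205) = I*sqrt(295205)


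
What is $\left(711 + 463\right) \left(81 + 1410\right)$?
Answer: $1750434$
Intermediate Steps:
$\left(711 + 463\right) \left(81 + 1410\right) = 1174 \cdot 1491 = 1750434$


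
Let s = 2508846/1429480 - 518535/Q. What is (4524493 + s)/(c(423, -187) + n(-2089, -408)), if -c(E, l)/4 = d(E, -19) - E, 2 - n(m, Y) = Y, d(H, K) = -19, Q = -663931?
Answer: 2147045256983752133/1033543857523320 ≈ 2077.4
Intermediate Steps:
n(m, Y) = 2 - Y
c(E, l) = 76 + 4*E (c(E, l) = -4*(-19 - E) = 76 + 4*E)
s = 1203468022713/474538042940 (s = 2508846/1429480 - 518535/(-663931) = 2508846*(1/1429480) - 518535*(-1/663931) = 1254423/714740 + 518535/663931 = 1203468022713/474538042940 ≈ 2.5361)
(4524493 + s)/(c(423, -187) + n(-2089, -408)) = (4524493 + 1203468022713/474538042940)/((76 + 4*423) + (2 - 1*(-408))) = 2147045256983752133/(474538042940*((76 + 1692) + (2 + 408))) = 2147045256983752133/(474538042940*(1768 + 410)) = (2147045256983752133/474538042940)/2178 = (2147045256983752133/474538042940)*(1/2178) = 2147045256983752133/1033543857523320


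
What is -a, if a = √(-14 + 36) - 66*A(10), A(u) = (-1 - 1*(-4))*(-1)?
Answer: -198 - √22 ≈ -202.69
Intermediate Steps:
A(u) = -3 (A(u) = (-1 + 4)*(-1) = 3*(-1) = -3)
a = 198 + √22 (a = √(-14 + 36) - 66*(-3) = √22 + 198 = 198 + √22 ≈ 202.69)
-a = -(198 + √22) = -198 - √22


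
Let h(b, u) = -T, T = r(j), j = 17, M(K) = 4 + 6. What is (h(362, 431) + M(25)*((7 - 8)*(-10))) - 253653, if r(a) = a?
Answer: -253570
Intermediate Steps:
M(K) = 10
T = 17
h(b, u) = -17 (h(b, u) = -1*17 = -17)
(h(362, 431) + M(25)*((7 - 8)*(-10))) - 253653 = (-17 + 10*((7 - 8)*(-10))) - 253653 = (-17 + 10*(-1*(-10))) - 253653 = (-17 + 10*10) - 253653 = (-17 + 100) - 253653 = 83 - 253653 = -253570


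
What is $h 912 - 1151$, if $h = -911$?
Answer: $-831983$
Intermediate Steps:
$h 912 - 1151 = \left(-911\right) 912 - 1151 = -830832 - 1151 = -831983$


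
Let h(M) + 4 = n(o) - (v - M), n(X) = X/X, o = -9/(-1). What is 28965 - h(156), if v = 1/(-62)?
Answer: 1786343/62 ≈ 28812.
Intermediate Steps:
o = 9 (o = -9*(-1) = 9)
v = -1/62 ≈ -0.016129
n(X) = 1
h(M) = -185/62 + M (h(M) = -4 + (1 - (-1/62 - M)) = -4 + (1 + (1/62 + M)) = -4 + (63/62 + M) = -185/62 + M)
28965 - h(156) = 28965 - (-185/62 + 156) = 28965 - 1*9487/62 = 28965 - 9487/62 = 1786343/62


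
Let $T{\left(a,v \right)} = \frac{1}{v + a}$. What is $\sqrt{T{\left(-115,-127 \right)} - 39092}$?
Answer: $\frac{i \sqrt{18920530}}{22} \approx 197.72 i$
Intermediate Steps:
$T{\left(a,v \right)} = \frac{1}{a + v}$
$\sqrt{T{\left(-115,-127 \right)} - 39092} = \sqrt{\frac{1}{-115 - 127} - 39092} = \sqrt{\frac{1}{-242} - 39092} = \sqrt{- \frac{1}{242} - 39092} = \sqrt{- \frac{9460265}{242}} = \frac{i \sqrt{18920530}}{22}$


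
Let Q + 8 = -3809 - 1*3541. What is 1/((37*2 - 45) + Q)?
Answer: -1/7329 ≈ -0.00013644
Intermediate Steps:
Q = -7358 (Q = -8 + (-3809 - 1*3541) = -8 + (-3809 - 3541) = -8 - 7350 = -7358)
1/((37*2 - 45) + Q) = 1/((37*2 - 45) - 7358) = 1/((74 - 45) - 7358) = 1/(29 - 7358) = 1/(-7329) = -1/7329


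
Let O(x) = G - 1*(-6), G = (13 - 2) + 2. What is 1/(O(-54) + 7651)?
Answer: 1/7670 ≈ 0.00013038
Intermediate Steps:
G = 13 (G = 11 + 2 = 13)
O(x) = 19 (O(x) = 13 - 1*(-6) = 13 + 6 = 19)
1/(O(-54) + 7651) = 1/(19 + 7651) = 1/7670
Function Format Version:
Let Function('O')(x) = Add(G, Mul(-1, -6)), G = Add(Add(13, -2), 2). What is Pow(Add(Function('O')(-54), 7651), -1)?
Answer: Rational(1, 7670) ≈ 0.00013038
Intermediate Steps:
G = 13 (G = Add(11, 2) = 13)
Function('O')(x) = 19 (Function('O')(x) = Add(13, Mul(-1, -6)) = Add(13, 6) = 19)
Pow(Add(Function('O')(-54), 7651), -1) = Pow(Add(19, 7651), -1) = Pow(7670, -1) = Rational(1, 7670)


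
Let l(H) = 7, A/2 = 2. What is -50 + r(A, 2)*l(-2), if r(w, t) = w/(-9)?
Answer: -478/9 ≈ -53.111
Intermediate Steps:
A = 4 (A = 2*2 = 4)
r(w, t) = -w/9 (r(w, t) = w*(-⅑) = -w/9)
-50 + r(A, 2)*l(-2) = -50 - ⅑*4*7 = -50 - 4/9*7 = -50 - 28/9 = -478/9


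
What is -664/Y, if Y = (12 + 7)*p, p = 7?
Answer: -664/133 ≈ -4.9925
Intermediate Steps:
Y = 133 (Y = (12 + 7)*7 = 19*7 = 133)
-664/Y = -664/133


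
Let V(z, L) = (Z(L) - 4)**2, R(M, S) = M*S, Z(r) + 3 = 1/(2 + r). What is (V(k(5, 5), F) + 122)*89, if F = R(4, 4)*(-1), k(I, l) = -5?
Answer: 3000457/196 ≈ 15308.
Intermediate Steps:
Z(r) = -3 + 1/(2 + r)
F = -16 (F = (4*4)*(-1) = 16*(-1) = -16)
V(z, L) = (-4 + (-5 - 3*L)/(2 + L))**2 (V(z, L) = ((-5 - 3*L)/(2 + L) - 4)**2 = (-4 + (-5 - 3*L)/(2 + L))**2)
(V(k(5, 5), F) + 122)*89 = ((13 + 7*(-16))**2/(2 - 16)**2 + 122)*89 = ((13 - 112)**2/(-14)**2 + 122)*89 = ((1/196)*(-99)**2 + 122)*89 = ((1/196)*9801 + 122)*89 = (9801/196 + 122)*89 = (33713/196)*89 = 3000457/196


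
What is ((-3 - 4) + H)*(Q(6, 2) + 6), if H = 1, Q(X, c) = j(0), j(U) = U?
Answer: -36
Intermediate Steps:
Q(X, c) = 0
((-3 - 4) + H)*(Q(6, 2) + 6) = ((-3 - 4) + 1)*(0 + 6) = (-7 + 1)*6 = -6*6 = -36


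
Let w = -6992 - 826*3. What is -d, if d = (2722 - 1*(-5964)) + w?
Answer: 784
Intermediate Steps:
w = -9470 (w = -6992 - 2478 = -9470)
d = -784 (d = (2722 - 1*(-5964)) - 9470 = (2722 + 5964) - 9470 = 8686 - 9470 = -784)
-d = -1*(-784) = 784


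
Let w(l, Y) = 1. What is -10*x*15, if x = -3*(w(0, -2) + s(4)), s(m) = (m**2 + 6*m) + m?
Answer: 20250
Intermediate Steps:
s(m) = m**2 + 7*m
x = -135 (x = -3*(1 + 4*(7 + 4)) = -3*(1 + 4*11) = -3*(1 + 44) = -3*45 = -135)
-10*x*15 = -10*(-135)*15 = 1350*15 = 20250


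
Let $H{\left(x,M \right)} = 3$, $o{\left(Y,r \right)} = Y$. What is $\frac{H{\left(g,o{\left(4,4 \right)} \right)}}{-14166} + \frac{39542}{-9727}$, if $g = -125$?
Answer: $- \frac{186727051}{45930894} \approx -4.0654$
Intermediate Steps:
$\frac{H{\left(g,o{\left(4,4 \right)} \right)}}{-14166} + \frac{39542}{-9727} = \frac{3}{-14166} + \frac{39542}{-9727} = 3 \left(- \frac{1}{14166}\right) + 39542 \left(- \frac{1}{9727}\right) = - \frac{1}{4722} - \frac{39542}{9727} = - \frac{186727051}{45930894}$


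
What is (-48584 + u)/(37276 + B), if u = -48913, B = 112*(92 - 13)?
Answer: -97497/46124 ≈ -2.1138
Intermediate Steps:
B = 8848 (B = 112*79 = 8848)
(-48584 + u)/(37276 + B) = (-48584 - 48913)/(37276 + 8848) = -97497/46124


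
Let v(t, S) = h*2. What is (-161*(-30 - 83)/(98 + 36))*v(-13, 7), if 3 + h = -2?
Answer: -90965/67 ≈ -1357.7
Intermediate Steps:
h = -5 (h = -3 - 2 = -5)
v(t, S) = -10 (v(t, S) = -5*2 = -10)
(-161*(-30 - 83)/(98 + 36))*v(-13, 7) = -161*(-30 - 83)/(98 + 36)*(-10) = -(-18193)/134*(-10) = -161*(-113/134)*(-10) = (18193/134)*(-10) = -90965/67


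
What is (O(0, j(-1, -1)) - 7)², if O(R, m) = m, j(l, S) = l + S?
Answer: 81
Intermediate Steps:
j(l, S) = S + l
(O(0, j(-1, -1)) - 7)² = ((-1 - 1) - 7)² = (-2 - 7)² = (-9)² = 81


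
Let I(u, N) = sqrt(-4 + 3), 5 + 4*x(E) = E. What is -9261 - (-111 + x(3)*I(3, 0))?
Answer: -9150 + I/2 ≈ -9150.0 + 0.5*I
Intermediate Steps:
x(E) = -5/4 + E/4
I(u, N) = I (I(u, N) = sqrt(-1) = I)
-9261 - (-111 + x(3)*I(3, 0)) = -9261 - (-111 + (-5/4 + (1/4)*3)*I) = -9261 - (-111 + (-5/4 + 3/4)*I) = -9261 - (-111 - I/2) = -9261 + (111 + I/2) = -9150 + I/2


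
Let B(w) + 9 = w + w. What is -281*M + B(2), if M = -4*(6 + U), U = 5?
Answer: 12359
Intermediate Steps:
B(w) = -9 + 2*w (B(w) = -9 + (w + w) = -9 + 2*w)
M = -44 (M = -4*(6 + 5) = -4*11 = -44)
-281*M + B(2) = -281*(-44) + (-9 + 2*2) = 12364 + (-9 + 4) = 12364 - 5 = 12359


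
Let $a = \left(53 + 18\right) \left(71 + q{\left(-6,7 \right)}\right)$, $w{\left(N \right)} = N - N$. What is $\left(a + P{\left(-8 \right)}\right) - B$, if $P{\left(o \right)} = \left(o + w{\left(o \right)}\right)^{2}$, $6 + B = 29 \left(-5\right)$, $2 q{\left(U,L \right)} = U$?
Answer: $5043$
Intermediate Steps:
$q{\left(U,L \right)} = \frac{U}{2}$
$B = -151$ ($B = -6 + 29 \left(-5\right) = -6 - 145 = -151$)
$w{\left(N \right)} = 0$
$a = 4828$ ($a = \left(53 + 18\right) \left(71 + \frac{1}{2} \left(-6\right)\right) = 71 \left(71 - 3\right) = 71 \cdot 68 = 4828$)
$P{\left(o \right)} = o^{2}$ ($P{\left(o \right)} = \left(o + 0\right)^{2} = o^{2}$)
$\left(a + P{\left(-8 \right)}\right) - B = \left(4828 + \left(-8\right)^{2}\right) - -151 = \left(4828 + 64\right) + 151 = 4892 + 151 = 5043$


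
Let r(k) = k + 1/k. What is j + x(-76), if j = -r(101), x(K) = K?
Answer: -17878/101 ≈ -177.01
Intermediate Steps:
j = -10202/101 (j = -(101 + 1/101) = -1*10202/101 = -10202/101 ≈ -101.01)
j + x(-76) = -10202/101 - 76 = -17878/101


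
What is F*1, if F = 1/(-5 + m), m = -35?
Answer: -1/40 ≈ -0.025000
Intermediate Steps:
F = -1/40 (F = 1/(-5 - 35) = 1/(-40) = -1/40 ≈ -0.025000)
F*1 = -1/40*1 = -1/40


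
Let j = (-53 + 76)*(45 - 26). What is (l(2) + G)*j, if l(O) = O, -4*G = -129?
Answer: 59869/4 ≈ 14967.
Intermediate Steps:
G = 129/4 (G = -¼*(-129) = 129/4 ≈ 32.250)
j = 437 (j = 23*19 = 437)
(l(2) + G)*j = (2 + 129/4)*437 = (137/4)*437 = 59869/4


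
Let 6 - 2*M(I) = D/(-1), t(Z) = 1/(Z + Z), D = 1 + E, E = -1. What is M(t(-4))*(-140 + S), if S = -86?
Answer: -678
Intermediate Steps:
D = 0 (D = 1 - 1 = 0)
t(Z) = 1/(2*Z)
M(I) = 3 (M(I) = 3 - 0/(-1) = 3 - 0*(-1) = 3 - ½*0 = 3 + 0 = 3)
M(t(-4))*(-140 + S) = 3*(-140 - 86) = 3*(-226) = -678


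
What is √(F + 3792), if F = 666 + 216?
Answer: √4674 ≈ 68.367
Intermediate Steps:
F = 882
√(F + 3792) = √(882 + 3792) = √4674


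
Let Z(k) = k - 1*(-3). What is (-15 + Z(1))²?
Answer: 121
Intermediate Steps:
Z(k) = 3 + k (Z(k) = k + 3 = 3 + k)
(-15 + Z(1))² = (-15 + (3 + 1))² = (-15 + 4)² = (-11)² = 121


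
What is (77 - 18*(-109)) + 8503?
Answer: 10542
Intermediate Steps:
(77 - 18*(-109)) + 8503 = (77 + 1962) + 8503 = 2039 + 8503 = 10542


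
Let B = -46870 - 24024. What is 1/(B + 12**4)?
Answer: -1/50158 ≈ -1.9937e-5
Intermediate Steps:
B = -70894
1/(B + 12**4) = 1/(-70894 + 12**4) = 1/(-70894 + 20736) = 1/(-50158) = -1/50158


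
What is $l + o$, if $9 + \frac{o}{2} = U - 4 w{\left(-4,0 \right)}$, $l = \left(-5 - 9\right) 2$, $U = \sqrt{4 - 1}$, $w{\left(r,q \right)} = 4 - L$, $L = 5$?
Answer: $-38 + 2 \sqrt{3} \approx -34.536$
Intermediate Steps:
$w{\left(r,q \right)} = -1$ ($w{\left(r,q \right)} = 4 - 5 = -1$)
$U = \sqrt{3} \approx 1.732$
$l = -28$ ($l = \left(-14\right) 2 = -28$)
$o = -10 + 2 \sqrt{3}$ ($o = -18 + 2 \left(\sqrt{3} - -4\right) = -18 + 2 \left(\sqrt{3} + 4\right) = -18 + 2 \left(4 + \sqrt{3}\right) = -18 + \left(8 + 2 \sqrt{3}\right) = -10 + 2 \sqrt{3} \approx -6.5359$)
$l + o = -28 - \left(10 - 2 \sqrt{3}\right) = -38 + 2 \sqrt{3}$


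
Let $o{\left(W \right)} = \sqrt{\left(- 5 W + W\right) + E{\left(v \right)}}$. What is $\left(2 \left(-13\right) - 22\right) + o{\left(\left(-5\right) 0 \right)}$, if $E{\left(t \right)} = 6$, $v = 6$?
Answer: $-48 + \sqrt{6} \approx -45.551$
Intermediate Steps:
$o{\left(W \right)} = \sqrt{6 - 4 W}$ ($o{\left(W \right)} = \sqrt{\left(- 5 W + W\right) + 6} = \sqrt{- 4 W + 6} = \sqrt{6 - 4 W}$)
$\left(2 \left(-13\right) - 22\right) + o{\left(\left(-5\right) 0 \right)} = \left(2 \left(-13\right) - 22\right) + \sqrt{6 - 4 \left(\left(-5\right) 0\right)} = \left(-26 - 22\right) + \sqrt{6 - 0} = -48 + \sqrt{6 + 0} = -48 + \sqrt{6}$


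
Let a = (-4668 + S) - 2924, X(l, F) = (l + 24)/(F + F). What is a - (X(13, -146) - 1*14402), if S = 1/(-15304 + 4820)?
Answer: 1303001956/191333 ≈ 6810.1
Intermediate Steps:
S = -1/10484 (S = 1/(-10484) = -1/10484 ≈ -9.5383e-5)
X(l, F) = (24 + l)/(2*F) (X(l, F) = (24 + l)/((2*F)) = (24 + l)*(1/(2*F)) = (24 + l)/(2*F))
a = -79594529/10484 (a = (-4668 - 1/10484) - 2924 = -48939313/10484 - 2924 = -79594529/10484 ≈ -7592.0)
a - (X(13, -146) - 1*14402) = -79594529/10484 - ((1/2)*(24 + 13)/(-146) - 1*14402) = -79594529/10484 - ((1/2)*(-1/146)*37 - 14402) = -79594529/10484 - (-37/292 - 14402) = -79594529/10484 - 1*(-4205421/292) = -79594529/10484 + 4205421/292 = 1303001956/191333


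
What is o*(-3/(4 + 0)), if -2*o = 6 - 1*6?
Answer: 0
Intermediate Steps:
o = 0 (o = -(6 - 1*6)/2 = -(6 - 6)/2 = -½*0 = 0)
o*(-3/(4 + 0)) = 0*(-3/(4 + 0)) = 0*(-3/4) = 0*((¼)*(-3)) = 0*(-¾) = 0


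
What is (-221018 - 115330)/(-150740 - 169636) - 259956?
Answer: -6940277259/26698 ≈ -2.5996e+5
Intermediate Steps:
(-221018 - 115330)/(-150740 - 169636) - 259956 = -336348/(-320376) - 259956 = -336348*(-1/320376) - 259956 = 28029/26698 - 259956 = -6940277259/26698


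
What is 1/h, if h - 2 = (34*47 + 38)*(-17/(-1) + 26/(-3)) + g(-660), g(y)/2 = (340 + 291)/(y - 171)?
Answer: 831/11329700 ≈ 7.3347e-5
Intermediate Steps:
g(y) = 1262/(-171 + y) (g(y) = 2*((340 + 291)/(y - 171)) = 2*(631/(-171 + y)) = 1262/(-171 + y))
h = 11329700/831 (h = 2 + ((34*47 + 38)*(-17/(-1) + 26/(-3)) + 1262/(-171 - 660)) = 2 + ((1598 + 38)*(-17*(-1) + 26*(-⅓)) + 1262/(-831)) = 2 + (1636*(17 - 26/3) + 1262*(-1/831)) = 2 + (1636*(25/3) - 1262/831) = 2 + (40900/3 - 1262/831) = 2 + 11328038/831 = 11329700/831 ≈ 13634.)
1/h = 1/(11329700/831) = 831/11329700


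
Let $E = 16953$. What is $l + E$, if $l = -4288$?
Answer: $12665$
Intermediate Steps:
$l + E = -4288 + 16953 = 12665$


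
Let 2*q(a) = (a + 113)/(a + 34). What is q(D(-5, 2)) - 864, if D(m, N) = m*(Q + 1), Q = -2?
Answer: -33637/39 ≈ -862.49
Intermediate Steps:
D(m, N) = -m (D(m, N) = m*(-2 + 1) = m*(-1) = -m)
q(a) = (113 + a)/(2*(34 + a)) (q(a) = ((a + 113)/(a + 34))/2 = ((113 + a)/(34 + a))/2 = (113 + a)/(2*(34 + a)))
q(D(-5, 2)) - 864 = (113 - 1*(-5))/(2*(34 - 1*(-5))) - 864 = (113 + 5)/(2*(34 + 5)) - 864 = (½)*118/39 - 864 = (½)*(1/39)*118 - 864 = 59/39 - 864 = -33637/39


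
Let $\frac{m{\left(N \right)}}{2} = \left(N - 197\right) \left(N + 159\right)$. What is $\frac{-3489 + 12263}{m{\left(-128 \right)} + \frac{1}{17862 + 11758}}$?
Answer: $- \frac{259885880}{596842999} \approx -0.43543$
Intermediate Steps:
$m{\left(N \right)} = 2 \left(-197 + N\right) \left(159 + N\right)$ ($m{\left(N \right)} = 2 \left(N - 197\right) \left(N + 159\right) = 2 \left(-197 + N\right) \left(159 + N\right)$)
$\frac{-3489 + 12263}{m{\left(-128 \right)} + \frac{1}{17862 + 11758}} = \frac{-3489 + 12263}{\left(-62646 - -9728 + 2 \left(-128\right)^{2}\right) + \frac{1}{17862 + 11758}} = \frac{8774}{\left(-62646 + 9728 + 2 \cdot 16384\right) + \frac{1}{29620}} = \frac{8774}{\left(-62646 + 9728 + 32768\right) + \frac{1}{29620}} = \frac{8774}{-20150 + \frac{1}{29620}} = \frac{8774}{- \frac{596842999}{29620}} = 8774 \left(- \frac{29620}{596842999}\right) = - \frac{259885880}{596842999}$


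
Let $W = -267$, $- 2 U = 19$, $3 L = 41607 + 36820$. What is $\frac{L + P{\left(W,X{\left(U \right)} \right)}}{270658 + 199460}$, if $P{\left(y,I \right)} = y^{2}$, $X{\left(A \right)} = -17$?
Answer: $\frac{146147}{705177} \approx 0.20725$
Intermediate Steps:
$L = \frac{78427}{3}$ ($L = \frac{41607 + 36820}{3} = \frac{1}{3} \cdot 78427 = \frac{78427}{3} \approx 26142.0$)
$U = - \frac{19}{2}$ ($U = \left(- \frac{1}{2}\right) 19 = - \frac{19}{2} \approx -9.5$)
$\frac{L + P{\left(W,X{\left(U \right)} \right)}}{270658 + 199460} = \frac{\frac{78427}{3} + \left(-267\right)^{2}}{270658 + 199460} = \frac{\frac{78427}{3} + 71289}{470118} = \frac{292294}{3} \cdot \frac{1}{470118} = \frac{146147}{705177}$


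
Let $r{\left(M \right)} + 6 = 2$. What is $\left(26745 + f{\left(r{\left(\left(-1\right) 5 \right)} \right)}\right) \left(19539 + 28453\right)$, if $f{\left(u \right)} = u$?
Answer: $1283354072$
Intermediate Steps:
$r{\left(M \right)} = -4$ ($r{\left(M \right)} = -6 + 2 = -4$)
$\left(26745 + f{\left(r{\left(\left(-1\right) 5 \right)} \right)}\right) \left(19539 + 28453\right) = \left(26745 - 4\right) \left(19539 + 28453\right) = 26741 \cdot 47992 = 1283354072$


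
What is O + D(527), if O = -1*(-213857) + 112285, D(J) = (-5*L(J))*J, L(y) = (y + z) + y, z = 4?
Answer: -2461688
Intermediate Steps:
L(y) = 4 + 2*y (L(y) = (y + 4) + y = (4 + y) + y = 4 + 2*y)
D(J) = J*(-20 - 10*J) (D(J) = (-5*(4 + 2*J))*J = (-20 - 10*J)*J = J*(-20 - 10*J))
O = 326142 (O = 213857 + 112285 = 326142)
O + D(527) = 326142 - 10*527*(2 + 527) = 326142 - 10*527*529 = 326142 - 2787830 = -2461688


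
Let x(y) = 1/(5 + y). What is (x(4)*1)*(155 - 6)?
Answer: 149/9 ≈ 16.556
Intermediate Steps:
(x(4)*1)*(155 - 6) = (1/(5 + 4))*(155 - 6) = (1/9)*149 = ((⅑)*1)*149 = (⅑)*149 = 149/9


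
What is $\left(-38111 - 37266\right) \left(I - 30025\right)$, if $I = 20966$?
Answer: $682840243$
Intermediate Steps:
$\left(-38111 - 37266\right) \left(I - 30025\right) = \left(-38111 - 37266\right) \left(20966 - 30025\right) = \left(-75377\right) \left(-9059\right) = 682840243$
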